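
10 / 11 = 0.91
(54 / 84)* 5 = 45 / 14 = 3.21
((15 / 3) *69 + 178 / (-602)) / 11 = 103756 / 3311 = 31.34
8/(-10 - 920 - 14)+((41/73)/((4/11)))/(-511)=-101215/8803508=-0.01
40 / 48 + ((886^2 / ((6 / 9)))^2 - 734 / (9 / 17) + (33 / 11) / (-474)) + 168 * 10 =985795897554902 / 711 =1386492120330.38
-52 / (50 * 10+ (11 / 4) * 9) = -208 / 2099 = -0.10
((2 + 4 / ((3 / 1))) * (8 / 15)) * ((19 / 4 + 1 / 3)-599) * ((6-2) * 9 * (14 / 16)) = -99778 / 3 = -33259.33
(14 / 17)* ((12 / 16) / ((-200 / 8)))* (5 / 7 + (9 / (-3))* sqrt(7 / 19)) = -3 / 170 + 63* sqrt(133) / 16150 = 0.03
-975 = -975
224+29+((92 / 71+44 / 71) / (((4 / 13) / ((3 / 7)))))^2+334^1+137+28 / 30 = 2712350006 / 3705135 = 732.05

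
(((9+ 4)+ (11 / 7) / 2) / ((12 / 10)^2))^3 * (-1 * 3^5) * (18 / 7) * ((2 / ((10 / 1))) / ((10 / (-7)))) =13479481875 / 175616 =76755.43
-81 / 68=-1.19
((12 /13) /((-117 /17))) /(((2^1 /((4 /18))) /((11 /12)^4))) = -248897 /23654592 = -0.01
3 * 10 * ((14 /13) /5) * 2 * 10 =129.23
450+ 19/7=3169/7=452.71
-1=-1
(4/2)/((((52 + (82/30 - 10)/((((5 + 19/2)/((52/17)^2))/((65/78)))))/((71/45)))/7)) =4165357/9068930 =0.46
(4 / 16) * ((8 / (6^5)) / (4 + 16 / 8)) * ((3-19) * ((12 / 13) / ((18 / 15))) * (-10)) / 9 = 50 / 85293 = 0.00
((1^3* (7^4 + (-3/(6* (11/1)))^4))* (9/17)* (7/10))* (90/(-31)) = -318908388519/123452912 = -2583.24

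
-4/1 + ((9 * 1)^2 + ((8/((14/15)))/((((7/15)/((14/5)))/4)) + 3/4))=7937/28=283.46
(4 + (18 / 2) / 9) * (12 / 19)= 60 / 19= 3.16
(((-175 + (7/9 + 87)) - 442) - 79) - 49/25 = -137291/225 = -610.18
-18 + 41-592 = -569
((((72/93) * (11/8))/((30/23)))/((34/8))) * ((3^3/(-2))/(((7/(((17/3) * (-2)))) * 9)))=506/1085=0.47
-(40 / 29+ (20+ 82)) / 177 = -2998 / 5133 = -0.58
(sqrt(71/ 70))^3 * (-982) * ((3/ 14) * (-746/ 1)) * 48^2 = 44938896768 * sqrt(4970)/ 8575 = 369459188.60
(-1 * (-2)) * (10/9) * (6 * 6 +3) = 260/3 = 86.67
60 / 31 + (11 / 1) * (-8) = -2668 / 31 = -86.06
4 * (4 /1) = 16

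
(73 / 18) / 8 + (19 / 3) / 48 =23 / 36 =0.64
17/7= 2.43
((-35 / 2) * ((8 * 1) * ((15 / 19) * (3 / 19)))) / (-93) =2100 / 11191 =0.19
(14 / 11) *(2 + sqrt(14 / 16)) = 7 *sqrt(14) / 22 + 28 / 11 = 3.74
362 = 362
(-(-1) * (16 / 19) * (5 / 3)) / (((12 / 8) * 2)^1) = 80 / 171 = 0.47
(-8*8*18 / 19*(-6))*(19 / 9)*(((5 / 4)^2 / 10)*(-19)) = -2280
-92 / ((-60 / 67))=1541 / 15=102.73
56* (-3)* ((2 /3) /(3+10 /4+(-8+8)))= -224 /11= -20.36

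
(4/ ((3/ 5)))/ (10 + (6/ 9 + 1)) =4/ 7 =0.57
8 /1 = 8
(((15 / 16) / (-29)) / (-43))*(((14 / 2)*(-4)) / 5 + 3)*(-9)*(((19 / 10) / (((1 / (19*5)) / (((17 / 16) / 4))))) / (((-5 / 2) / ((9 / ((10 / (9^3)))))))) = -14132964807 / 63846400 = -221.36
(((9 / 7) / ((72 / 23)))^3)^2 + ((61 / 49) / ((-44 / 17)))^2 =881235781673 / 3731758514176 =0.24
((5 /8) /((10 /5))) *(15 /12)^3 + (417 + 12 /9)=1286995 /3072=418.94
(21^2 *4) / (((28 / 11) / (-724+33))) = -478863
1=1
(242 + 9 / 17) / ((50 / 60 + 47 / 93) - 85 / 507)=129602382 / 625787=207.10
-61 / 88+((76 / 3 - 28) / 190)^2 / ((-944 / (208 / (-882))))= -128916980623 / 185978608200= -0.69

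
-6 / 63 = -2 / 21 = -0.10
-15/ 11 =-1.36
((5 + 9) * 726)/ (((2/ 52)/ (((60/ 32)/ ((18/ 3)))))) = 165165/ 2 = 82582.50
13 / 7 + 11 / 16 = 285 / 112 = 2.54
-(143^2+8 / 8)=-20450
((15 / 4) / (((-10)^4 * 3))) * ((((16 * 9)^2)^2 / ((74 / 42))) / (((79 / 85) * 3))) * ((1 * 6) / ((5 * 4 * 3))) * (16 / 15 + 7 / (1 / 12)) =170026407936 / 1826875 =93069.54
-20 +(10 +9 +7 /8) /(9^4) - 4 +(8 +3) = -227395 /17496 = -13.00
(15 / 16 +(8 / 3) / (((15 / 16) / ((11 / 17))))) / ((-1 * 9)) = -34003 / 110160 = -0.31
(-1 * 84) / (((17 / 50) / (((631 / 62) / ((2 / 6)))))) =-3975300 / 527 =-7543.26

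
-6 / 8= -3 / 4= -0.75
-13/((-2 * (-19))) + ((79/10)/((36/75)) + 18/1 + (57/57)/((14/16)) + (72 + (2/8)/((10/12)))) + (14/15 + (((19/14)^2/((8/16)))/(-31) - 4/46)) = 8625719089/79656360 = 108.29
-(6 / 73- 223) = 16273 / 73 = 222.92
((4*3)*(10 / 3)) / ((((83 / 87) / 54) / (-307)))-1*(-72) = -57685464 / 83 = -695005.59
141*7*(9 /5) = 8883 /5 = 1776.60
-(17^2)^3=-24137569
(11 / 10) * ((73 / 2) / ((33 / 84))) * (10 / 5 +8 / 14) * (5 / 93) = 438 / 31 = 14.13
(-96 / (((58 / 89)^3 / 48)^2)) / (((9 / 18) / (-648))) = 2225967274663335936 / 594823321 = 3742232686.71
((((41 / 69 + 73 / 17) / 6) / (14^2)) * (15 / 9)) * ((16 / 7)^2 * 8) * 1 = 7339520 / 25347357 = 0.29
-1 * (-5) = 5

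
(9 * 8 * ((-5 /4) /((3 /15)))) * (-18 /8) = 2025 /2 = 1012.50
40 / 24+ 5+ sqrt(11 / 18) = sqrt(22) / 6+ 20 / 3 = 7.45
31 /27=1.15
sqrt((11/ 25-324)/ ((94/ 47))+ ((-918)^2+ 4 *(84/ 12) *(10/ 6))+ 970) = sqrt(759220998)/ 30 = 918.47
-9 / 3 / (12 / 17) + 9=19 / 4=4.75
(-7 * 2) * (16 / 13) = -224 / 13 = -17.23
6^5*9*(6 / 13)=419904 / 13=32300.31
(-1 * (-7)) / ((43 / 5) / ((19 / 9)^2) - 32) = -12635 / 54277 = -0.23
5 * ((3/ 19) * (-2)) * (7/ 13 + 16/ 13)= -690/ 247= -2.79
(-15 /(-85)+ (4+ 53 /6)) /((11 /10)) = 6635 /561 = 11.83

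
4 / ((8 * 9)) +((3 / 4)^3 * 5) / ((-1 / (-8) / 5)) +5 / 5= 6151 / 72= 85.43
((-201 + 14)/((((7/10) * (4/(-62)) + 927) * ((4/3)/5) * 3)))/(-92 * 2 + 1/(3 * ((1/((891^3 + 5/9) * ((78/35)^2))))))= -20625/95778012268736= -0.00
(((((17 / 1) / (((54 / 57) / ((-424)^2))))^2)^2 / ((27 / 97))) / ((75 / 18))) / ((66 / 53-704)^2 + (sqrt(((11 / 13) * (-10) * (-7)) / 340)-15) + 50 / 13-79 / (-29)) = 519175161342474516174767695682548784596197853626368 / 2745667219727489740518377399355-11892181144212748064843442520006347154522112 * sqrt(34034) / 13728336098637448702591886996775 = 189088728171801508014.61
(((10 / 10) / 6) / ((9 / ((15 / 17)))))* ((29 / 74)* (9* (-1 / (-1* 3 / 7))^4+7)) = 89320 / 50949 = 1.75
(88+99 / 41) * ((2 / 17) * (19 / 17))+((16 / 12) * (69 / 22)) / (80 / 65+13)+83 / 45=3044003177 / 217014435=14.03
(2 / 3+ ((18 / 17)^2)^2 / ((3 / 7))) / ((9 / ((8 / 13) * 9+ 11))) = 193902910 / 29315871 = 6.61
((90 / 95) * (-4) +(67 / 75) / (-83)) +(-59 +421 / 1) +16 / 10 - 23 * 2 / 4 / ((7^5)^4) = 6791170372886590088398309 / 18874860592700118836550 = 359.80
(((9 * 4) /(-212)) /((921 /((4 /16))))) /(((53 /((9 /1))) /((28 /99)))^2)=-588 /5530333919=-0.00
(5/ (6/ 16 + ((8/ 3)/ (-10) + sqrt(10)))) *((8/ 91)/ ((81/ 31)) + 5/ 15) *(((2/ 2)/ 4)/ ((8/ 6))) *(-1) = 67625/ 18122706-1352500 *sqrt(10)/ 39265863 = -0.11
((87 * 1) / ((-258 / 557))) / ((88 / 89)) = -1437617 / 7568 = -189.96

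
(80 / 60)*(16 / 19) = 64 / 57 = 1.12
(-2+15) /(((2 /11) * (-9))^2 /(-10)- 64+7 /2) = -15730 /73529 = -0.21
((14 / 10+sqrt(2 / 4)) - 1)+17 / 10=sqrt(2) / 2+21 / 10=2.81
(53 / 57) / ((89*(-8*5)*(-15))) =53 / 3043800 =0.00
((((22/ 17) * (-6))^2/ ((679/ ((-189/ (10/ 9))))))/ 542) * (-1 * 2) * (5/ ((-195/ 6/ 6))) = -25404192/ 493801295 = -0.05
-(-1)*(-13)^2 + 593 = 762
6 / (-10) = -3 / 5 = -0.60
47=47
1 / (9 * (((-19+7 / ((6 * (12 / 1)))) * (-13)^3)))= 8 / 2990117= 0.00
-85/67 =-1.27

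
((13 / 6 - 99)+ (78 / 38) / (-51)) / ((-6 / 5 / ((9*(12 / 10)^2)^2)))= 547452756 / 40375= 13559.20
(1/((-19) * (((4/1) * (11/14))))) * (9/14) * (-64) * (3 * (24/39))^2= 82944/35321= 2.35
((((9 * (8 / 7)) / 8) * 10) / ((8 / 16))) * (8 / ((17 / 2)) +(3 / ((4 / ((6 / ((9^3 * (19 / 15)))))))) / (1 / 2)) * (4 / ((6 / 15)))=1658600 / 6783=244.52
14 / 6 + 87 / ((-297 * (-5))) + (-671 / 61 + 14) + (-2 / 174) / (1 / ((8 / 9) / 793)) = 184136539 / 34150545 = 5.39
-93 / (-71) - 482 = -34129 / 71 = -480.69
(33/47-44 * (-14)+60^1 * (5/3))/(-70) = -6737/658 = -10.24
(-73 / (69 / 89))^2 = 42211009 / 4761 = 8866.00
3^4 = 81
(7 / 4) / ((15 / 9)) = 21 / 20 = 1.05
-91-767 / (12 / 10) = -4381 / 6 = -730.17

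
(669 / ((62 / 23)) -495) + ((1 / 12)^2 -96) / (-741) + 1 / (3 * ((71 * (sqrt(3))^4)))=-57937094641 / 234855504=-246.69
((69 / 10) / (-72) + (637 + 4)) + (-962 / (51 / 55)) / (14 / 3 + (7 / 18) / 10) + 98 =162870133 / 314160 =518.43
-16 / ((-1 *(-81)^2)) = 16 / 6561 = 0.00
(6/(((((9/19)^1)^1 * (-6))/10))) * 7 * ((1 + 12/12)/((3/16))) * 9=-42560/3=-14186.67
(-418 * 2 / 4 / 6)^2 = 43681 / 36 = 1213.36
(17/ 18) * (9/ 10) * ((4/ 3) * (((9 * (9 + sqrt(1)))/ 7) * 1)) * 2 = 204/ 7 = 29.14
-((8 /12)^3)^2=-64 /729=-0.09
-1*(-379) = 379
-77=-77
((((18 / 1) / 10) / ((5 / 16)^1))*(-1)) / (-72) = 2 / 25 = 0.08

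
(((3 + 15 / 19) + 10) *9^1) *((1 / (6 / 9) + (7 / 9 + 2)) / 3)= 10087 / 57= 176.96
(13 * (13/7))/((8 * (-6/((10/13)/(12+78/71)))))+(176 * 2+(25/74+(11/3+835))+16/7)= 1379619361/1156176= 1193.26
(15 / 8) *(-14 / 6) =-35 / 8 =-4.38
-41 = -41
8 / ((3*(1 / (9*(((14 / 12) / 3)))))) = 28 / 3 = 9.33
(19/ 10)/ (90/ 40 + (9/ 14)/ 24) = 1064/ 1275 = 0.83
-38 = -38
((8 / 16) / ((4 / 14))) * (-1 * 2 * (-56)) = 196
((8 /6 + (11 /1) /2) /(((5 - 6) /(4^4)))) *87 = -152192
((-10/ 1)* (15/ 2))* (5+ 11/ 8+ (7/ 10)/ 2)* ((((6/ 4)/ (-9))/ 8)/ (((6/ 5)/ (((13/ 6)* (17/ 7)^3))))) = 429519025/ 1580544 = 271.75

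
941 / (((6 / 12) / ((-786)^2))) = 1162692072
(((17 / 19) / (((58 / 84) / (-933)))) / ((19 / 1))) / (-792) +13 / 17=6617421 / 7830812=0.85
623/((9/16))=9968/9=1107.56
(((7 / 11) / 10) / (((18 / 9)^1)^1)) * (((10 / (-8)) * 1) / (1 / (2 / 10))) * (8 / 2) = -7 / 220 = -0.03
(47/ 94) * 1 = 0.50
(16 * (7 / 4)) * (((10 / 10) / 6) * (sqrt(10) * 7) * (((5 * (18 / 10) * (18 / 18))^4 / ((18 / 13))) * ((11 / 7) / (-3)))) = -81081 * sqrt(10) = -256400.63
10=10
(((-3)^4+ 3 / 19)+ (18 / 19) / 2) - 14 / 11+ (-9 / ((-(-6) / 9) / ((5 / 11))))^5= -844097694085 / 97919008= -8620.37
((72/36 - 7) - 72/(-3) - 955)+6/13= -12162/13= -935.54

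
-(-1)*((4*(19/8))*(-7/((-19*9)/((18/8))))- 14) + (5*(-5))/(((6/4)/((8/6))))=-2545/72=-35.35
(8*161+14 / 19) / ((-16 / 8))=-12243 / 19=-644.37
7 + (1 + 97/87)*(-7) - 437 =-38698/87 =-444.80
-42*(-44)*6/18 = 616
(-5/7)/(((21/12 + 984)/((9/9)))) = -20/27601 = -0.00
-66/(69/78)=-1716/23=-74.61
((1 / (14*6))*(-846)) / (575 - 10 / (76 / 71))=-893 / 50155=-0.02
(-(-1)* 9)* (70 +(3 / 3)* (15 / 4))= 2655 / 4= 663.75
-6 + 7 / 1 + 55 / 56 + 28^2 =44015 / 56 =785.98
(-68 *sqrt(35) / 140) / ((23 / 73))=-1241 *sqrt(35) / 805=-9.12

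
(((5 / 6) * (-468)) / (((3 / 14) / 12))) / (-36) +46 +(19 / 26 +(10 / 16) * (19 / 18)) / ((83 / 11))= 101437369 / 155376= 652.85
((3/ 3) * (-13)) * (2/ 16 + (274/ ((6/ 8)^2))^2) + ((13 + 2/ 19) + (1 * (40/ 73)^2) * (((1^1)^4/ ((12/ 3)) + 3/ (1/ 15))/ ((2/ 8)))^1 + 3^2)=-202377961224887/ 65610648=-3084529.22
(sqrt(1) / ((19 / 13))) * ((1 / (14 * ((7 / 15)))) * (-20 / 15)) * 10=-1300 / 931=-1.40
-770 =-770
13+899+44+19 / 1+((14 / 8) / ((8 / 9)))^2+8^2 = 1067905 / 1024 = 1042.88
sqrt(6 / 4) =sqrt(6) / 2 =1.22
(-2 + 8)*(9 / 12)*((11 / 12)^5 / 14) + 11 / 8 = 1225499 / 774144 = 1.58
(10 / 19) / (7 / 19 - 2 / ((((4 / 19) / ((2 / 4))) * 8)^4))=83886080 / 56244157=1.49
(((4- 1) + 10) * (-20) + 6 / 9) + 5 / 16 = -12433 / 48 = -259.02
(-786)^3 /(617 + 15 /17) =-1031873769 /1313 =-785890.15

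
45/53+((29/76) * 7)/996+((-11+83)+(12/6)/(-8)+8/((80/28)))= 1512516647/20059440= 75.40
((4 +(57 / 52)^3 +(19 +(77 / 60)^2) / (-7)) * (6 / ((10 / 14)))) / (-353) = -524306123 / 9306492000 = -0.06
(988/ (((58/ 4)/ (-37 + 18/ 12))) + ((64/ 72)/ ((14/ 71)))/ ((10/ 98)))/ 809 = -3099008/ 1055745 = -2.94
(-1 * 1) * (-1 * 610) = 610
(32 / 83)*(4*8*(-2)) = -2048 / 83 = -24.67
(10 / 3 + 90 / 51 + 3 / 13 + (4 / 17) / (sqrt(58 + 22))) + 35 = sqrt(5) / 85 + 26738 / 663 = 40.36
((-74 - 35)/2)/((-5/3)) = 32.70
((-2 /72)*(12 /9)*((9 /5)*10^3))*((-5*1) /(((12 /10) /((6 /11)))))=5000 /33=151.52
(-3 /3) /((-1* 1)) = 1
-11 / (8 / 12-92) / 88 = 3 / 2192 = 0.00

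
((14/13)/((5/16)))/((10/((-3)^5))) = -27216/325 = -83.74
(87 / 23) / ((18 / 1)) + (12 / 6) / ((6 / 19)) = 301 / 46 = 6.54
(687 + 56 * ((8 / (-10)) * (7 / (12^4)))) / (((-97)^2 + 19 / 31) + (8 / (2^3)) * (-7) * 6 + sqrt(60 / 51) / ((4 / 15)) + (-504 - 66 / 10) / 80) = 1361624701783478090 / 18554236905265411473 - 21390235910000 * sqrt(85) / 6184745635088470491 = 0.07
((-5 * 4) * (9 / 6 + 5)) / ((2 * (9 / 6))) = -130 / 3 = -43.33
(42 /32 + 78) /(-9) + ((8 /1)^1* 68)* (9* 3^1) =234867 /16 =14679.19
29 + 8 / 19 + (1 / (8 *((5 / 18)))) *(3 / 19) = 11207 / 380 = 29.49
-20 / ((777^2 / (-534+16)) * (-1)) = -40 / 2331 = -0.02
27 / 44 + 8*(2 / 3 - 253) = -266383 / 132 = -2018.05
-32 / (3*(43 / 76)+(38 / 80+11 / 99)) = -218880 / 15619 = -14.01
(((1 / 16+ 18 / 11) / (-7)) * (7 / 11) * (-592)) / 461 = 11063 / 55781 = 0.20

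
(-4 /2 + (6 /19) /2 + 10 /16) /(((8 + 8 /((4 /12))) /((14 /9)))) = -1295 /21888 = -0.06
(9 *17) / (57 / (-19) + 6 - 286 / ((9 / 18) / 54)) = -51 / 10295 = -0.00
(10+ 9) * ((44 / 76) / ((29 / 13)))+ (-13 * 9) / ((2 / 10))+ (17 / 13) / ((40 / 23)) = -8736101 / 15080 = -579.32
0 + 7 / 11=7 / 11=0.64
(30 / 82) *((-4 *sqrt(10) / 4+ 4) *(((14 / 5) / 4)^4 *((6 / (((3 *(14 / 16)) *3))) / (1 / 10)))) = 2744 / 1025-686 *sqrt(10) / 1025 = 0.56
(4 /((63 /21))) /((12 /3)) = 1 /3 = 0.33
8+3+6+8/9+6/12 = 331/18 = 18.39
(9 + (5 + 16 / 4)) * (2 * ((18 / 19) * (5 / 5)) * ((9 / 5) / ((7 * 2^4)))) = 729 / 1330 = 0.55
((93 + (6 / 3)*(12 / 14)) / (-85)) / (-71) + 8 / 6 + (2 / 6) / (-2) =17629 / 14910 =1.18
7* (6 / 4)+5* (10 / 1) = 121 / 2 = 60.50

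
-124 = -124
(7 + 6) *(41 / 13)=41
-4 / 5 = -0.80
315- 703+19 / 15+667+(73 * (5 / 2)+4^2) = 14363 / 30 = 478.77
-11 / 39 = -0.28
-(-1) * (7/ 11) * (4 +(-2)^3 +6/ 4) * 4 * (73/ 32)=-14.52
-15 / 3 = -5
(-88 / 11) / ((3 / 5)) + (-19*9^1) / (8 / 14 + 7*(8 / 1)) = -2159 / 132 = -16.36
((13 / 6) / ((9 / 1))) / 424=13 / 22896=0.00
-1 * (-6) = 6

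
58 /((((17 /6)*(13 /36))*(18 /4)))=2784 /221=12.60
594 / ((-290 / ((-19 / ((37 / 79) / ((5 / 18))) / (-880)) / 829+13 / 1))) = -3789714999 / 142322720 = -26.63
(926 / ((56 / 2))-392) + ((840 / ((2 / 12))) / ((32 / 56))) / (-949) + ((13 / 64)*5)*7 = -153527995 / 425152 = -361.11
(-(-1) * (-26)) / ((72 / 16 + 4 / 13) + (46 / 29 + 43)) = -19604 / 37243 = -0.53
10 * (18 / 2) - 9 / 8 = 711 / 8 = 88.88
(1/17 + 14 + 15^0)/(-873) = -256/14841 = -0.02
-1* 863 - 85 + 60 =-888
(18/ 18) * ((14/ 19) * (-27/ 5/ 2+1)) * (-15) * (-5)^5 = -1115625/ 19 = -58717.11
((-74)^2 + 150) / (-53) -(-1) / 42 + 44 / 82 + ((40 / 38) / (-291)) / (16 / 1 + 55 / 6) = -2681865146951 / 25398688938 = -105.59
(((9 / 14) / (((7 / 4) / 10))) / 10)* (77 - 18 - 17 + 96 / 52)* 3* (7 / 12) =2565 / 91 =28.19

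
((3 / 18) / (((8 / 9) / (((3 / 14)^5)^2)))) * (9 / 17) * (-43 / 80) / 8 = -68555889 / 50353450338222080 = -0.00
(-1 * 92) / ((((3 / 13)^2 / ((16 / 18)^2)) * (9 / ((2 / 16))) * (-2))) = 62192 / 6561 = 9.48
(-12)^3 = -1728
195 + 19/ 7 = 1384/ 7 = 197.71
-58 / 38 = -29 / 19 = -1.53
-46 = -46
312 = 312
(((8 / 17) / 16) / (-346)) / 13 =-1 / 152932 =-0.00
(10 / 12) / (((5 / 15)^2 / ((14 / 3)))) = 35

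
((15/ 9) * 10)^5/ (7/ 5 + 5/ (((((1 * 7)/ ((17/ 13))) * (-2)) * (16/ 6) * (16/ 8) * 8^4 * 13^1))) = 242278400000000000/ 263753647551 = 918578.39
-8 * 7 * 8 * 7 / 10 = -1568 / 5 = -313.60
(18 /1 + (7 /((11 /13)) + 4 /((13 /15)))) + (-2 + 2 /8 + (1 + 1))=17811 /572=31.14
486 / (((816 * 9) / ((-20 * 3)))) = -135 / 34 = -3.97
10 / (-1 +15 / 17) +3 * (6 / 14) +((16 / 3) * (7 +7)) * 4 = 4514 / 21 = 214.95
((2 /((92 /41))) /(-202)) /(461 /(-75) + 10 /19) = 0.00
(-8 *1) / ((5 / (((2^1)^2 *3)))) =-96 / 5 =-19.20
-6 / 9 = -2 / 3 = -0.67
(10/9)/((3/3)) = 10/9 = 1.11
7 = 7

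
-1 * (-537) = 537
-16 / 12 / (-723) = 4 / 2169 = 0.00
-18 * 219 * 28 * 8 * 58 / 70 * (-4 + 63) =-215832384 / 5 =-43166476.80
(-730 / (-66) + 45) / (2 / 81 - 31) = -49950 / 27599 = -1.81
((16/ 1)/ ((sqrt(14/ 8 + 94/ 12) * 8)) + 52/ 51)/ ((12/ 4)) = 4 * sqrt(345)/ 345 + 52/ 153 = 0.56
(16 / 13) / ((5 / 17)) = 272 / 65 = 4.18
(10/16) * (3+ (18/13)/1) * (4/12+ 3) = 475/52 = 9.13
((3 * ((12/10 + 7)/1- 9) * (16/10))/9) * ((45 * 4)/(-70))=192/175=1.10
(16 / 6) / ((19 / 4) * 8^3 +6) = 4 / 3657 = 0.00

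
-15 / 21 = -5 / 7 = -0.71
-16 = -16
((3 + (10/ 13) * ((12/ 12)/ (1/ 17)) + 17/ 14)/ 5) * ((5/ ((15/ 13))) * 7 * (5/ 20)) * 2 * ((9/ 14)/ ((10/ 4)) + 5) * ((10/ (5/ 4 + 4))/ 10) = 52.52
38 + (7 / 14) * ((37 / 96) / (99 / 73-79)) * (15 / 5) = 13781875 / 362752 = 37.99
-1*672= -672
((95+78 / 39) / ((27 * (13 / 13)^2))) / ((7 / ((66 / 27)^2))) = 46948 / 15309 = 3.07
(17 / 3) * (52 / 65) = 68 / 15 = 4.53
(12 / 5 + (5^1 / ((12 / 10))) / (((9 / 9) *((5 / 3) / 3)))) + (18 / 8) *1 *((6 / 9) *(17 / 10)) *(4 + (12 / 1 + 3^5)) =13407 / 20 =670.35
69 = 69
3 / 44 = 0.07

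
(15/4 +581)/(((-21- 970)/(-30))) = 35085/1982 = 17.70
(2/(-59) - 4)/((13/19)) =-4522/767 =-5.90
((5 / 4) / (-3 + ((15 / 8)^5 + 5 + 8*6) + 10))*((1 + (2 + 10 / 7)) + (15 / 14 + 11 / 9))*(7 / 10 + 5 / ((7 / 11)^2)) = 528078848 / 400641885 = 1.32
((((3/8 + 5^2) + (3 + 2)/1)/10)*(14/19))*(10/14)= 243/152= 1.60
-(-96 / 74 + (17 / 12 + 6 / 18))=-67 / 148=-0.45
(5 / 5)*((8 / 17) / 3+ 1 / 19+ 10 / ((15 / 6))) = 4079 / 969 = 4.21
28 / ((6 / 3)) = 14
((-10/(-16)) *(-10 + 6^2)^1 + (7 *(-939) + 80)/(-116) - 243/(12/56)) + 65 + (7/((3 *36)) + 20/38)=-59280961/59508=-996.18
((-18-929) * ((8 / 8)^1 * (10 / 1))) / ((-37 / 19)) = 179930 / 37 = 4862.97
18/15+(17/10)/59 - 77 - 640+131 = -69003/118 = -584.77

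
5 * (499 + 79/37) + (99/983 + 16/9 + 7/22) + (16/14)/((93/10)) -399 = 3295761412109/1562716386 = 2109.00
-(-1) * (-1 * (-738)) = 738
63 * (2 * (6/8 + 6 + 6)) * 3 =9639/2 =4819.50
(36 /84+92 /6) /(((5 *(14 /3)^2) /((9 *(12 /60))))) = 0.26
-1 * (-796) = 796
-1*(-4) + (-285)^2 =81229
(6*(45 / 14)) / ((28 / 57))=7695 / 196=39.26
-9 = -9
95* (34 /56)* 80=32300 /7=4614.29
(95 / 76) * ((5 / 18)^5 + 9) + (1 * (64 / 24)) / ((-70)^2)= 104186615473 / 9258883200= 11.25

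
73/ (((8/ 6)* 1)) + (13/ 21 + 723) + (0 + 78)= 71935/ 84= 856.37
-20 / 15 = -4 / 3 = -1.33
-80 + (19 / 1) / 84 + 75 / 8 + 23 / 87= -341695 / 4872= -70.13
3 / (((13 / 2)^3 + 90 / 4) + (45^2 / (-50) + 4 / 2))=24 / 2069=0.01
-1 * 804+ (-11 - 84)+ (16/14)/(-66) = -207673/231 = -899.02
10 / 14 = 5 / 7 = 0.71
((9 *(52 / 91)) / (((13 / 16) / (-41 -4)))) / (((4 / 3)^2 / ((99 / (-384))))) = 120285 / 2912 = 41.31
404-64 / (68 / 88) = 5460 / 17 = 321.18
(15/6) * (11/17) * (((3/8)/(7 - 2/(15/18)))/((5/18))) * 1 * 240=44550/391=113.94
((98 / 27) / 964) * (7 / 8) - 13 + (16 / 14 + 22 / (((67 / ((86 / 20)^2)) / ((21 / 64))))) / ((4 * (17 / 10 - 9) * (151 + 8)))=-196434691488017 / 15113405986560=-13.00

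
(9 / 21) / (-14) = -3 / 98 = -0.03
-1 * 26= -26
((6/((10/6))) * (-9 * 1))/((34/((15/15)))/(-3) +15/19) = 3.07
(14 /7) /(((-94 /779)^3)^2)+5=223474563534133961 /344934890528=647874.63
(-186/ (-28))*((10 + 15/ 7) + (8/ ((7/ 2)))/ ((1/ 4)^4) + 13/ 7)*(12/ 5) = 9552.05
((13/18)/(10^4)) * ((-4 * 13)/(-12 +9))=169/135000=0.00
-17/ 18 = -0.94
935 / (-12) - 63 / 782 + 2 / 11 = -4016209 / 51612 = -77.82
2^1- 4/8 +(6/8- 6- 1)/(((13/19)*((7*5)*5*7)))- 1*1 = 1255/2548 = 0.49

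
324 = 324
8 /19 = 0.42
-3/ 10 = -0.30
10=10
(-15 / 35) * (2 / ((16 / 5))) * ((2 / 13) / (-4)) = 15 / 1456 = 0.01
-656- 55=-711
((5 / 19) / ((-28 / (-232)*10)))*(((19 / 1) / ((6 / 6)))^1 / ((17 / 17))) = 29 / 7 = 4.14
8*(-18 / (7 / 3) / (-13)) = 432 / 91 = 4.75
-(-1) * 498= 498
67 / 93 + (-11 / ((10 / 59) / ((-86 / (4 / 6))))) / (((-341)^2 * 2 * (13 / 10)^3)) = 51336509 / 69673461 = 0.74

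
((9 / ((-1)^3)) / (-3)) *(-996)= -2988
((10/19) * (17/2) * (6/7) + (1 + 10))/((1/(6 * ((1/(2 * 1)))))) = 5919/133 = 44.50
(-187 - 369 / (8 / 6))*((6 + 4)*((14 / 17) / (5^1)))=-12985 / 17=-763.82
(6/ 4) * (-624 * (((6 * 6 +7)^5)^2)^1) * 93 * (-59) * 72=7991491855103947519932096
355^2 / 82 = 1536.89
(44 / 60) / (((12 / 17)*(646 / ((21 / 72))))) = 77 / 164160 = 0.00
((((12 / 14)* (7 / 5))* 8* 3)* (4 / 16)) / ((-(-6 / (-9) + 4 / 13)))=-702 / 95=-7.39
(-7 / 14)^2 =1 / 4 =0.25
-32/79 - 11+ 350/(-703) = -661053/55537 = -11.90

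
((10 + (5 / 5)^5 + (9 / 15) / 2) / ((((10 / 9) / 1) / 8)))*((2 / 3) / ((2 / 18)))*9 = 109836 / 25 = 4393.44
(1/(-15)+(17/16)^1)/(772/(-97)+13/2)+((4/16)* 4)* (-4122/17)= -140377231/577320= -243.15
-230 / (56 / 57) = -6555 / 28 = -234.11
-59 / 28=-2.11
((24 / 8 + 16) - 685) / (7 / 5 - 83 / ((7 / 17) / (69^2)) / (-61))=-710955 / 16795922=-0.04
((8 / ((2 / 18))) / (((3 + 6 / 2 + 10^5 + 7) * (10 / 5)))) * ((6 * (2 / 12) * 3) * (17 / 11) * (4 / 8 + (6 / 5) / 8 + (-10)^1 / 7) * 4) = -200124 / 38505005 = -0.01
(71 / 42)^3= 357911 / 74088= 4.83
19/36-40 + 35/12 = -329/9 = -36.56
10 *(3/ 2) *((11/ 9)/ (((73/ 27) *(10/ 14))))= 693/ 73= 9.49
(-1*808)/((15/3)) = -808/5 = -161.60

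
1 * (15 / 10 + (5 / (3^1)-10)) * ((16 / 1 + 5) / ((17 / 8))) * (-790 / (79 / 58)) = 665840 / 17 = 39167.06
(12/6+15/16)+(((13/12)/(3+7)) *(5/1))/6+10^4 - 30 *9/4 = 357679/36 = 9935.53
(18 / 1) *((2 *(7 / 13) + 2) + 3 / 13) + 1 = 60.54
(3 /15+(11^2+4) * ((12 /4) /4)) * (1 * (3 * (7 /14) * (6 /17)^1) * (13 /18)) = 24427 /680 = 35.92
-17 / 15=-1.13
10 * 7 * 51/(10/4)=1428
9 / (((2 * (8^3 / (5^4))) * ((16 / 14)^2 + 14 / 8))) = 275625 / 153344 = 1.80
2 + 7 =9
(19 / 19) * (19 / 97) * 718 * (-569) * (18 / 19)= -7353756 / 97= -75811.92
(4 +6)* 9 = 90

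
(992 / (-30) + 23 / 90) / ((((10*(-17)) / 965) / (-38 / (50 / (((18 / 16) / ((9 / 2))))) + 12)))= 673086149 / 306000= 2199.63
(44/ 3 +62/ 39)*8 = 5072/ 39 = 130.05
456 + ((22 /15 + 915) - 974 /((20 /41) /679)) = -8126321 /6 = -1354386.83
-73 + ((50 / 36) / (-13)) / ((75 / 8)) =-73.01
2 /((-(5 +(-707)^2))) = -1 /249927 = -0.00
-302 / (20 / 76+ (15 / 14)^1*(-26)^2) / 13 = -40166 / 1252745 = -0.03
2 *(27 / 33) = 18 / 11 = 1.64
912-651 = 261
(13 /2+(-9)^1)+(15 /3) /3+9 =49 /6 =8.17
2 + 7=9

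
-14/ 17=-0.82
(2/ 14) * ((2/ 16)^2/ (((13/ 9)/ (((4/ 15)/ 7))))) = 3/ 50960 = 0.00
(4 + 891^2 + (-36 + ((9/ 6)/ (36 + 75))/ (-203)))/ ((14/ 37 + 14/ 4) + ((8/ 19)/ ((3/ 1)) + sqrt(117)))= -11522211404315139/ 364237197121 + 8601384172627206* sqrt(13)/ 364237197121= 53510.52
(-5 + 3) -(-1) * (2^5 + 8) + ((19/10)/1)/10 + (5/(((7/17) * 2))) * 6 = 52233/700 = 74.62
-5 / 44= -0.11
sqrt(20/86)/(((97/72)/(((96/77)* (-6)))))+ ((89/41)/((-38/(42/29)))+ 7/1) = 156268/22591 - 41472* sqrt(430)/321167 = 4.24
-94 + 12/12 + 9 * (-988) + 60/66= -98825/11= -8984.09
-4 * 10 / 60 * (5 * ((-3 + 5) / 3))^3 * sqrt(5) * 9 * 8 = -3975.23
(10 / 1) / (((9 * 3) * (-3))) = -10 / 81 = -0.12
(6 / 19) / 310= 3 / 2945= 0.00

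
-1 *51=-51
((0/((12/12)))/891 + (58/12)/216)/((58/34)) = 17/1296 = 0.01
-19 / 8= -2.38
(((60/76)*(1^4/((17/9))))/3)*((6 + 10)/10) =72/323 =0.22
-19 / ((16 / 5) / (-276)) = 6555 / 4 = 1638.75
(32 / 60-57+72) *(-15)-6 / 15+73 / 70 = -3253 / 14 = -232.36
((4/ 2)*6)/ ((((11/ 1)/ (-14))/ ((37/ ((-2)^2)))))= -1554/ 11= -141.27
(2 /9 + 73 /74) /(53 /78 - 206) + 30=10663897 /355533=29.99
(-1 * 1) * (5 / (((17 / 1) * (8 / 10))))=-0.37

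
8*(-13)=-104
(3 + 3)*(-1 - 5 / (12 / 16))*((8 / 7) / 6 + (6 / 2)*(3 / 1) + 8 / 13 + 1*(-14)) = 52670 / 273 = 192.93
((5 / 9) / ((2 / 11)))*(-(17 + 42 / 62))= -54.01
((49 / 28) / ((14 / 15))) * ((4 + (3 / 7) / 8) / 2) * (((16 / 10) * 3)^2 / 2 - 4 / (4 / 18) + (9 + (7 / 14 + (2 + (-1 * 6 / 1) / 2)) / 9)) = 251743 / 26880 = 9.37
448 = 448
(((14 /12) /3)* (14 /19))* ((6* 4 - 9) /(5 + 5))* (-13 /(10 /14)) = -4459 /570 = -7.82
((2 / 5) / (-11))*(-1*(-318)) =-636 / 55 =-11.56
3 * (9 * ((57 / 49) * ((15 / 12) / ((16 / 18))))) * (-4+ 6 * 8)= 761805 / 392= 1943.38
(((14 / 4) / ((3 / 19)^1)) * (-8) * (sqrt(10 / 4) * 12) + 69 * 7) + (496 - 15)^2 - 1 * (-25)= 228504.34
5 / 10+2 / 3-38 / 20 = -11 / 15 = -0.73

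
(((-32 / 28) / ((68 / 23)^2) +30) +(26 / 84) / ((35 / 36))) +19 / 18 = 19909558 / 637245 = 31.24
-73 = -73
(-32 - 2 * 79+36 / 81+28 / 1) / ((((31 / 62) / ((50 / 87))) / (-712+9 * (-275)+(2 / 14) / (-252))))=204354938150 / 345303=591813.39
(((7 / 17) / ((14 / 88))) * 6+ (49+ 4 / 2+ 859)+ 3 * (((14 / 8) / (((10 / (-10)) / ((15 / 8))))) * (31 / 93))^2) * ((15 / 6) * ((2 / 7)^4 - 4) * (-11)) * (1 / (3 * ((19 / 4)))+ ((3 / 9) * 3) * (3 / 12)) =32668.38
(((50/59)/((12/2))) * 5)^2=15625/31329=0.50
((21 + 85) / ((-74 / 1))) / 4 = -53 / 148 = -0.36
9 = 9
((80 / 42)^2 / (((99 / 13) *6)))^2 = 108160000 / 17154974529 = 0.01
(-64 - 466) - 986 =-1516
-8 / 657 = -0.01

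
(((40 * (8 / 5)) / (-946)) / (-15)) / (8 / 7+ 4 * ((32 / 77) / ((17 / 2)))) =476 / 141255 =0.00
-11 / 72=-0.15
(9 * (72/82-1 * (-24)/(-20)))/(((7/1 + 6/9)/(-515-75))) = 210276/943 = 222.99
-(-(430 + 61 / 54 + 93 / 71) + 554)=-121.56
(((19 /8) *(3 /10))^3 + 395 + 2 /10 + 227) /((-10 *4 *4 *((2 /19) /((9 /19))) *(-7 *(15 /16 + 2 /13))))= 37293936381 /16271360000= 2.29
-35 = -35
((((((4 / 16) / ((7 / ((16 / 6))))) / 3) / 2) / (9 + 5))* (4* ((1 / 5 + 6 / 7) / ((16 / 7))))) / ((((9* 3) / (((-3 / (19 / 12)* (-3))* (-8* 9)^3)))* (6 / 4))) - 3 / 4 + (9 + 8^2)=-700657 / 18620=-37.63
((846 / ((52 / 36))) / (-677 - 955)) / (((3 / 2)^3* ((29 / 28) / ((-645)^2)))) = -273744450 / 6409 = -42712.51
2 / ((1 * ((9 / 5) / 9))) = 10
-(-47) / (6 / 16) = 376 / 3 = 125.33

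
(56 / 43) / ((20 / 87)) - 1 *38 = -6952 / 215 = -32.33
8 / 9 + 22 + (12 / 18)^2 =70 / 3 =23.33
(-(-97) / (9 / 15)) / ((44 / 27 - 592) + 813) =4365 / 6011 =0.73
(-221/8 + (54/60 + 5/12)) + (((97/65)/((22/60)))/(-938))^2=-14200120556053/539757898680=-26.31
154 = 154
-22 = -22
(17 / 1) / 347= 0.05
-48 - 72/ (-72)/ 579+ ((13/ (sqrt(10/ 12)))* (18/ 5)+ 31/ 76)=-2094167/ 44004+ 234* sqrt(30)/ 25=3.68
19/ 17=1.12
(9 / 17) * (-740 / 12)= -555 / 17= -32.65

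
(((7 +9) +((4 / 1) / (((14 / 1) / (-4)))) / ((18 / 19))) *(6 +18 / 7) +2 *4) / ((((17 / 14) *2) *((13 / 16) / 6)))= 634112 / 1547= 409.90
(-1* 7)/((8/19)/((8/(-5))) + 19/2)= -266/351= -0.76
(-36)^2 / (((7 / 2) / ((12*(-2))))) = -62208 / 7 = -8886.86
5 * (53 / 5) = 53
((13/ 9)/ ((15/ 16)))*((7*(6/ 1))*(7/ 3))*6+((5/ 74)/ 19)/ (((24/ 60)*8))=917118053/ 1012320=905.96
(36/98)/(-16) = -0.02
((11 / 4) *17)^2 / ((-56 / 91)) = -454597 / 128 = -3551.54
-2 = -2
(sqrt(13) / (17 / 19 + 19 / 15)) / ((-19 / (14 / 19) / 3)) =-45 * sqrt(13) / 836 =-0.19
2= 2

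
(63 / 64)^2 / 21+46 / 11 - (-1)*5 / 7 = 1558745 / 315392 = 4.94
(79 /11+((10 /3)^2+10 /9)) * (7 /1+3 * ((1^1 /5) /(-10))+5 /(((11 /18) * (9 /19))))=8527319 /18150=469.82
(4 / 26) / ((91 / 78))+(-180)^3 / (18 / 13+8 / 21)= -72442185108 / 21931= -3303186.59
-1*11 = -11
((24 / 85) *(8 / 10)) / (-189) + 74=1981318 / 26775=74.00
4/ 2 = 2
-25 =-25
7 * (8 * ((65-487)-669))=-61096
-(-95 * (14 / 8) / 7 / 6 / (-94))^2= -9025 / 5089536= -0.00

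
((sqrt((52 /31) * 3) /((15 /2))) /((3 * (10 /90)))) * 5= 4 * sqrt(1209) /31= 4.49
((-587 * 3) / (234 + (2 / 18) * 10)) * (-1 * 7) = 110943 / 2116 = 52.43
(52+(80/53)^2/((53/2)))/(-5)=-7754404/744385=-10.42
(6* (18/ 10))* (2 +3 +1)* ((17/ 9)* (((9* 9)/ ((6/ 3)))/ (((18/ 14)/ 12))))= 231336/ 5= 46267.20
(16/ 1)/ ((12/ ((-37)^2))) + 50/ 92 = 251971/ 138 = 1825.88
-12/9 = -4/3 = -1.33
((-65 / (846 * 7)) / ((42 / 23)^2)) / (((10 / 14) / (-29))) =199433 / 1492344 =0.13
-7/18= -0.39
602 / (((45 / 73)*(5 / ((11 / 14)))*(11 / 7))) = 97.66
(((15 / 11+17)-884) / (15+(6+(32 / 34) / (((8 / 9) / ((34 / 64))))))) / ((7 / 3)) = -17.21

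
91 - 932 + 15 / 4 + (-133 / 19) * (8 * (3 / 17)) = -57605 / 68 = -847.13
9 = 9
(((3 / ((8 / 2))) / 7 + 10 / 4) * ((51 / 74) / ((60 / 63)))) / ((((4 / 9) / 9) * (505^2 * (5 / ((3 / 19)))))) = 2714067 / 573704240000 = 0.00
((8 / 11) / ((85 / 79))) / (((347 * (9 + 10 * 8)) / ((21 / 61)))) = 13272 / 1761411905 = 0.00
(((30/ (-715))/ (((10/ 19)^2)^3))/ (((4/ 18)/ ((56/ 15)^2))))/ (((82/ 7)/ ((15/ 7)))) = -22.65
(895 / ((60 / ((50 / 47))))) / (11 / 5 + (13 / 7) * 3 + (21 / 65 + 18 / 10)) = 2036125 / 1269564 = 1.60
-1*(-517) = 517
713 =713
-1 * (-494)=494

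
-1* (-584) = 584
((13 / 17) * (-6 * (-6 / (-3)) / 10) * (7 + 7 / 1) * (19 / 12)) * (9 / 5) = -15561 / 425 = -36.61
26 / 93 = 0.28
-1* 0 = 0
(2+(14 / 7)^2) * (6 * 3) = 108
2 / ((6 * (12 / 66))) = 11 / 6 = 1.83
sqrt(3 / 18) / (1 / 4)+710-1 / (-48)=2 * sqrt(6) / 3+34081 / 48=711.65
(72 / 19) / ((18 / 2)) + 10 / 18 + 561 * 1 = 96098 / 171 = 561.98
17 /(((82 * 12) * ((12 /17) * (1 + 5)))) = 289 /70848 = 0.00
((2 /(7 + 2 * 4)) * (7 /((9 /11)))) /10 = 77 /675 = 0.11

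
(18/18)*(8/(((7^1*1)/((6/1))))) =48/7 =6.86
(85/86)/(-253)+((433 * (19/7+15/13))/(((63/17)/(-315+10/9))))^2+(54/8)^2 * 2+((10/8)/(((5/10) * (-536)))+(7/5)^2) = 15621388722977522127672912583/776198274946894800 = 20125513322.03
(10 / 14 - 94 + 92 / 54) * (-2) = 34618 / 189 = 183.16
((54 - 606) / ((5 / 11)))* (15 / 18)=-1012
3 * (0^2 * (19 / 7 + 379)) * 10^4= 0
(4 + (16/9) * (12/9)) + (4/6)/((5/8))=1004/135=7.44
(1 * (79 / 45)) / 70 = 79 / 3150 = 0.03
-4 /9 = -0.44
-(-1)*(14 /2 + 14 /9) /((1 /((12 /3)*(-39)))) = -4004 /3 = -1334.67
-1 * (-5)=5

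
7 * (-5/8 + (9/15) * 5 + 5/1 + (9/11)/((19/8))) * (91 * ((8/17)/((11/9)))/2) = 946.65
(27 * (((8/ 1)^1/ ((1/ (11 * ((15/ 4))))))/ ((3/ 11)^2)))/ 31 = 119790/ 31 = 3864.19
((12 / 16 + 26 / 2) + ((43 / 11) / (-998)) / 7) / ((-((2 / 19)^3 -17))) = 4831431587 / 5973239580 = 0.81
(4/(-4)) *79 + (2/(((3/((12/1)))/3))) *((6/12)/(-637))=-50335/637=-79.02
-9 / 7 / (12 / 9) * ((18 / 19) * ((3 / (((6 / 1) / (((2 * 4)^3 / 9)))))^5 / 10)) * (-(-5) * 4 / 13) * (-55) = 60473139527680 / 420147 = 143933288.89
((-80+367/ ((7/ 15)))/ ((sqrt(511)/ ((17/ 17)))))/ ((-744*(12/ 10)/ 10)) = -123625*sqrt(511)/ 7983864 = -0.35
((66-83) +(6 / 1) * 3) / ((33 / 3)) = 1 / 11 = 0.09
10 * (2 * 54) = 1080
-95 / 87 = -1.09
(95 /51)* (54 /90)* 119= 133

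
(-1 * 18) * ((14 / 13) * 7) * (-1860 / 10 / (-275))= -328104 / 3575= -91.78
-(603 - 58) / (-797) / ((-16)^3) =-545 / 3264512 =-0.00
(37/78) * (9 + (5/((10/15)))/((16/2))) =1961/416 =4.71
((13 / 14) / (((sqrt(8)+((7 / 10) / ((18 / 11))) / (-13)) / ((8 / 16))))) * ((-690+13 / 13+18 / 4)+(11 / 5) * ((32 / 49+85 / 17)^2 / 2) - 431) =-92321016503040 * sqrt(2) / 736127624897 - 216993842208 / 105161089271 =-179.43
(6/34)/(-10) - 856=-145523/170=-856.02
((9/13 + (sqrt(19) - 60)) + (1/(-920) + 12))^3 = -185755119073608397/1710777536000 + 963150843307 * sqrt(19)/143041600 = -79229.31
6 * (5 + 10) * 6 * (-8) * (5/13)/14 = -10800/91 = -118.68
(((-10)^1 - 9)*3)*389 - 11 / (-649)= -1308206 / 59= -22172.98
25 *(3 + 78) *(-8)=-16200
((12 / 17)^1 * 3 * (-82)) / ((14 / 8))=-11808 / 119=-99.23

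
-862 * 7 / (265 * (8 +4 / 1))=-3017 / 1590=-1.90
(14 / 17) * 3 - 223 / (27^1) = -2657 / 459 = -5.79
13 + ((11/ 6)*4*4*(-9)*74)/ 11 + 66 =-1697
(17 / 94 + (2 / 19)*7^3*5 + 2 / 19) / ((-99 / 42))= -2260517 / 29469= -76.71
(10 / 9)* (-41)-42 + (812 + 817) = 13873 / 9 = 1541.44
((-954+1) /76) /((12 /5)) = -4765 /912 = -5.22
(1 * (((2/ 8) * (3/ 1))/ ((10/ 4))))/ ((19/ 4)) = 6/ 95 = 0.06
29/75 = 0.39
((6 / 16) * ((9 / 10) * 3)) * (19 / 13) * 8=1539 / 130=11.84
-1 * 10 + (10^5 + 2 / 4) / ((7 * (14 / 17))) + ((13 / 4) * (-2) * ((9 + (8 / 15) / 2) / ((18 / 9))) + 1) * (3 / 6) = 101856107 / 5880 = 17322.47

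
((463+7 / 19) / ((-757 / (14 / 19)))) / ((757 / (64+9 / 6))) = -8073268 / 206870689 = -0.04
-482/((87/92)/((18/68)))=-134.92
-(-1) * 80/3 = 80/3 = 26.67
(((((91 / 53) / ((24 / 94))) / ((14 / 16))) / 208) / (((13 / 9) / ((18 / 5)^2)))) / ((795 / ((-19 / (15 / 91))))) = -168777 / 3511250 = -0.05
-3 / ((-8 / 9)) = 3.38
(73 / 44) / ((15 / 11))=73 / 60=1.22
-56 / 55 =-1.02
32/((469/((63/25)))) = 0.17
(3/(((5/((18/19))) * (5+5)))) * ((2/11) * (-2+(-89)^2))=427626/5225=81.84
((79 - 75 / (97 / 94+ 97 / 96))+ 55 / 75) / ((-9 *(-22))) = 594514 / 2736855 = 0.22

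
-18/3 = -6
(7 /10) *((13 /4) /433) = 91 /17320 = 0.01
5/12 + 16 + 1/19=3755/228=16.47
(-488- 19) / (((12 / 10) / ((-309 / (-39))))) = -6695 / 2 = -3347.50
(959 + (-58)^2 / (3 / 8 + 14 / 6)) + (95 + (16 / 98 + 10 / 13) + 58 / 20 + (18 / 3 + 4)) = 14714221 / 6370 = 2309.92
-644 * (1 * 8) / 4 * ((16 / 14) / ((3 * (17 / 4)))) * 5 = -29440 / 51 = -577.25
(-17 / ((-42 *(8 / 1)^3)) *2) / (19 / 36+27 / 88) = 0.00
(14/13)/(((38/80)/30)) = 16800/247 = 68.02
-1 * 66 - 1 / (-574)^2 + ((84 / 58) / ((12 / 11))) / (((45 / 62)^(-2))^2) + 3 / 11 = -50752291372445273 / 776517468749792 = -65.36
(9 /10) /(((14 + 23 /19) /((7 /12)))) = 399 /11560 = 0.03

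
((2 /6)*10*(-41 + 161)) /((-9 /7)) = -2800 /9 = -311.11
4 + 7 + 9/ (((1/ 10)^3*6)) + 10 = 1521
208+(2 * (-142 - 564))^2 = 1993952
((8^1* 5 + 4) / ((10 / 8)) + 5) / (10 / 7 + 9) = 3.85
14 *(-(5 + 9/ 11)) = -896/ 11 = -81.45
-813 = -813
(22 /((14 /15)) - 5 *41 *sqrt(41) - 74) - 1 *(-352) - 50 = 1761 /7 - 205 *sqrt(41) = -1061.07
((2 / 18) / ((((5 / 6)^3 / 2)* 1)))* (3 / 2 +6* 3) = 936 / 125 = 7.49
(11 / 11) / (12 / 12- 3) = -1 / 2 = -0.50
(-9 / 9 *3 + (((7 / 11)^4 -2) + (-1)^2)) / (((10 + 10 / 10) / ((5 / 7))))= -280815 / 1127357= -0.25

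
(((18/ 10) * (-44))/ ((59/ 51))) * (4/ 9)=-8976/ 295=-30.43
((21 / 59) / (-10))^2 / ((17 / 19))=8379 / 5917700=0.00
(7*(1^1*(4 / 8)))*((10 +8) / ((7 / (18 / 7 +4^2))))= 1170 / 7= 167.14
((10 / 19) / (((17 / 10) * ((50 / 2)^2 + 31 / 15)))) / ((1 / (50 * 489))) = 18337500 / 1519069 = 12.07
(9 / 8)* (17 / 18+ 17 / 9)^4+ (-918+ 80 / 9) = -963775 / 1152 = -836.61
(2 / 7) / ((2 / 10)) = 10 / 7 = 1.43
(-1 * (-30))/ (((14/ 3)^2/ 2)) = 135/ 49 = 2.76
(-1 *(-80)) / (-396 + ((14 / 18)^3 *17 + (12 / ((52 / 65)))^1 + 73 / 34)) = -396576 / 1838399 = -0.22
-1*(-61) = 61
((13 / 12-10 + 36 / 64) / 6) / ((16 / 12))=-401 / 384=-1.04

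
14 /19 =0.74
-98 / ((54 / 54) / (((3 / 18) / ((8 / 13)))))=-637 / 24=-26.54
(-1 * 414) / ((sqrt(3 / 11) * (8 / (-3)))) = 207 * sqrt(33) / 4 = 297.28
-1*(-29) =29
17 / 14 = 1.21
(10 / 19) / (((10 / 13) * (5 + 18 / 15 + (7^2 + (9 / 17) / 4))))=4420 / 357447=0.01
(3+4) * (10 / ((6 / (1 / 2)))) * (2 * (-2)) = -70 / 3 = -23.33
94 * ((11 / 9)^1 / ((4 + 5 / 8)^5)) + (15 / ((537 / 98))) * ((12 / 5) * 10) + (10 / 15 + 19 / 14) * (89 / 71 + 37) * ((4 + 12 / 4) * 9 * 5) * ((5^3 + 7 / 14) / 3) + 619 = 8097071837828279086 / 7931631145617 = 1020858.34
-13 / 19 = -0.68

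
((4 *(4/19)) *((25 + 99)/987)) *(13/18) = 0.08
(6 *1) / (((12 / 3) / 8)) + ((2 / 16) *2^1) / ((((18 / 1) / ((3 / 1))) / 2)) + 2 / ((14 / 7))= 13.08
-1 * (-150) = 150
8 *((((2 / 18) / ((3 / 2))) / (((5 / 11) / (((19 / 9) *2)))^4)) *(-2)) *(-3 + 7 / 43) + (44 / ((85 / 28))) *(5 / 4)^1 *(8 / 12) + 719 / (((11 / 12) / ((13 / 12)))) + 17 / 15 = 23055505502112448 / 890274391875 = 25897.08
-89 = -89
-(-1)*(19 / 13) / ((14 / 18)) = 171 / 91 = 1.88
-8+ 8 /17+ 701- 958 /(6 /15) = -28926 /17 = -1701.53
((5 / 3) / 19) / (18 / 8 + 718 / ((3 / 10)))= 20 / 546193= 0.00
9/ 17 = 0.53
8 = 8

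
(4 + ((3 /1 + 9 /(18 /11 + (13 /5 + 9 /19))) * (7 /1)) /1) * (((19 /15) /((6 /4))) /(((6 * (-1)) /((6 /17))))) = -717763 /376533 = -1.91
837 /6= 279 /2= 139.50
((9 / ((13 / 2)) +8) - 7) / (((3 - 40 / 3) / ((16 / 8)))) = -6 / 13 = -0.46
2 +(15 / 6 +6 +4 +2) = 33 / 2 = 16.50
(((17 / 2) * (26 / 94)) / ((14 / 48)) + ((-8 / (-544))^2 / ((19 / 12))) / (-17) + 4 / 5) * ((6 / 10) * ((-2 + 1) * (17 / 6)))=-5442498553 / 361307800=-15.06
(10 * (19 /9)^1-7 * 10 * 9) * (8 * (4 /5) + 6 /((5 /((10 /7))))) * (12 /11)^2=-4980224 /847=-5879.84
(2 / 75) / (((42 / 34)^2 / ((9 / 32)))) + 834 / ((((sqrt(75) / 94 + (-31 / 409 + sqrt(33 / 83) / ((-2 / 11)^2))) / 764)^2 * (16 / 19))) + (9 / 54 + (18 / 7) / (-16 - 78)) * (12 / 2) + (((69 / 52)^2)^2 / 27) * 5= 1786854715883 / 1262898873600 + 23545335621926121696096 / (-483724 + 339470 * sqrt(3) + 2325983 * sqrt(2739))^2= 1586195.07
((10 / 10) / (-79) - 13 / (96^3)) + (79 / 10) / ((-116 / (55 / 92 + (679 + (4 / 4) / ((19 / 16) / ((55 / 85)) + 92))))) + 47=300972531604601 / 427732940390400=0.70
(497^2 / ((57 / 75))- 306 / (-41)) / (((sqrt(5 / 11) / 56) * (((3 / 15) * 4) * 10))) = 1772330273 * sqrt(55) / 3895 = 3374570.75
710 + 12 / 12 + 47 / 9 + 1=6455 / 9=717.22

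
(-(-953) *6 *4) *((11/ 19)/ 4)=62898/ 19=3310.42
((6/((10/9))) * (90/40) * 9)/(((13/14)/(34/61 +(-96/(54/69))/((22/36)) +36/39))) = -2660750127/113399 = -23463.61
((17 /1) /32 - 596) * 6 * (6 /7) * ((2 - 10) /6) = 57165 /14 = 4083.21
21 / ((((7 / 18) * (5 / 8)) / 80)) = 6912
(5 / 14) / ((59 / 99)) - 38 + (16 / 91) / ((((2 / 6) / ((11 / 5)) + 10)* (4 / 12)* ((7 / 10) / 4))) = -186859325 / 5036122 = -37.10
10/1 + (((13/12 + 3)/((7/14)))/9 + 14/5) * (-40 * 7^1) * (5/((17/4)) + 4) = -2461874/459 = -5363.56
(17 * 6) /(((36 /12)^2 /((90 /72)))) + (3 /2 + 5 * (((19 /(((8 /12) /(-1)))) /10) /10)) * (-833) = -5797 /120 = -48.31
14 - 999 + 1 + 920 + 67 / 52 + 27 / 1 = -1857 / 52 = -35.71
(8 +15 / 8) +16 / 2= 143 / 8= 17.88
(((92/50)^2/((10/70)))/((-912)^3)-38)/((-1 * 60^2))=4503893763703/426684672000000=0.01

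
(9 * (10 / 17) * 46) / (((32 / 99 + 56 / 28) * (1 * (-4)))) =-891 / 34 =-26.21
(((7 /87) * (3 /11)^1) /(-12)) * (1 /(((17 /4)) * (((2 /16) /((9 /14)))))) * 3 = -36 /5423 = -0.01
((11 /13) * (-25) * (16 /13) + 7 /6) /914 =-25217 /926796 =-0.03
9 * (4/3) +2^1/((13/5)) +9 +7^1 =28.77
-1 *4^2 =-16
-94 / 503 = -0.19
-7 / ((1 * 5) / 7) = -49 / 5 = -9.80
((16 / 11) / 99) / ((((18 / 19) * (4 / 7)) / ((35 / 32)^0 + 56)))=5054 / 3267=1.55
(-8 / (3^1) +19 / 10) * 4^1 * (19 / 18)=-437 / 135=-3.24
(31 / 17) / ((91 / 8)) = 248 / 1547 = 0.16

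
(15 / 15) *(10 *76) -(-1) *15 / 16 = 12175 / 16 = 760.94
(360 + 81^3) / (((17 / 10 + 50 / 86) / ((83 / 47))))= 2108886410 / 5123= 411650.68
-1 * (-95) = 95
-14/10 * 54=-75.60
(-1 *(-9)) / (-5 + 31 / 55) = -495 / 244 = -2.03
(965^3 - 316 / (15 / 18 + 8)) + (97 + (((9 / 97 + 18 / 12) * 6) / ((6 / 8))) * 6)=4619868462438 / 5141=898632262.68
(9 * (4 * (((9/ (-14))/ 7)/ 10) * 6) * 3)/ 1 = -1458/ 245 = -5.95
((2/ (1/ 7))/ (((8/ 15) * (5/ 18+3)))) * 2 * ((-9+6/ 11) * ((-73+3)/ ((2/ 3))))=14218.68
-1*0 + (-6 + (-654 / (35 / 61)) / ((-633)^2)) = -28061528 / 4674705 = -6.00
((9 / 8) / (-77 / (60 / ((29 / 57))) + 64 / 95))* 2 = 7695 / 71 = 108.38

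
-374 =-374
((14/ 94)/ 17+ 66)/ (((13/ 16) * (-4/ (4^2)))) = -259648/ 799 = -324.97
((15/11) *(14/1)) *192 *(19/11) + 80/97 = 74319440/11737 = 6332.06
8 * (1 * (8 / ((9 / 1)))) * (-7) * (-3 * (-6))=-896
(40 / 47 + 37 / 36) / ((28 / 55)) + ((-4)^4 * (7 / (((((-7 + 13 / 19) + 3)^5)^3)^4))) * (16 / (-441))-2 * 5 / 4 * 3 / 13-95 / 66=10355033751213740553899832574712337974164155249605189690582383675285591384213503658671984828664881906428562237646499 / 6184824700581367636421915216601015776491427221606899738054426462062715356307957854591928553735393636828554855337968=1.67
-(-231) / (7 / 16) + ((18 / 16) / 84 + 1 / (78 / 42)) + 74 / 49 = 10804785 / 20384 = 530.06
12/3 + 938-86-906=-50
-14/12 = -7/6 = -1.17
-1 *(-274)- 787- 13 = -526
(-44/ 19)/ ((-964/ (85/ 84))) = 935/ 384636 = 0.00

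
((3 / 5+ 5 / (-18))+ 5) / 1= 479 / 90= 5.32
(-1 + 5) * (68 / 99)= 2.75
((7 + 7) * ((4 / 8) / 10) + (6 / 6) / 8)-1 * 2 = -47 / 40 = -1.18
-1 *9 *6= -54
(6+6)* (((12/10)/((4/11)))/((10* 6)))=33/50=0.66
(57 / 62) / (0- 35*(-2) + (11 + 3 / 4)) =38 / 3379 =0.01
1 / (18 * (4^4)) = 1 / 4608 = 0.00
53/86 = 0.62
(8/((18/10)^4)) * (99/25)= 2200/729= 3.02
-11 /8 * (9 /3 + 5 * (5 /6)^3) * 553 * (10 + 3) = -100667567 /1728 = -58256.69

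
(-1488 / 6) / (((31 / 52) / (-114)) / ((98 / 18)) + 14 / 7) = -24012352 / 193555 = -124.06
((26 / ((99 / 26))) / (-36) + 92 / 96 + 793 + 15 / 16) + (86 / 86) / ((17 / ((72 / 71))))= 13675528949 / 17206992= 794.77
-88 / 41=-2.15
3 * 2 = 6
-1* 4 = -4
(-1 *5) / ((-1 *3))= 5 / 3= 1.67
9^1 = 9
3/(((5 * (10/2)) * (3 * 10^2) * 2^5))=1/80000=0.00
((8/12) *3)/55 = 2/55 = 0.04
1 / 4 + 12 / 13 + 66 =67.17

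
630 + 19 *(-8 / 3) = 1738 / 3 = 579.33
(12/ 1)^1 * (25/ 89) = 300/ 89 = 3.37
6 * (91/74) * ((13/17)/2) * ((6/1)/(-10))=-10647/6290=-1.69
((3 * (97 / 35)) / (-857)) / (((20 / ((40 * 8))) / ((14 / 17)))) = -9312 / 72845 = -0.13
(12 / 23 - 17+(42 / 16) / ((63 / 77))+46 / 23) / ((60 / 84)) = -15.78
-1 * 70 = -70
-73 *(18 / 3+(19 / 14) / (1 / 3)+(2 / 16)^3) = -2635519 / 3584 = -735.36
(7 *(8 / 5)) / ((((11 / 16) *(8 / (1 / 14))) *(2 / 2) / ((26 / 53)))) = 208 / 2915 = 0.07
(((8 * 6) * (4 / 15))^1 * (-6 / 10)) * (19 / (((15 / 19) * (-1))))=23104 / 125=184.83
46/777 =0.06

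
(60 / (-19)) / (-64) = 15 / 304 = 0.05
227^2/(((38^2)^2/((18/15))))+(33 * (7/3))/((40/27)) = 135545973/2606420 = 52.00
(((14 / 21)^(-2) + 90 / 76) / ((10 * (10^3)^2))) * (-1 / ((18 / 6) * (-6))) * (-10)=-29 / 152000000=-0.00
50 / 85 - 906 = -15392 / 17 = -905.41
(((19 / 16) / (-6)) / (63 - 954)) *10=0.00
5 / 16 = 0.31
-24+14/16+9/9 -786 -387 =-9561/8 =-1195.12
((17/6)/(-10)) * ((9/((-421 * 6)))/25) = 17/421000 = 0.00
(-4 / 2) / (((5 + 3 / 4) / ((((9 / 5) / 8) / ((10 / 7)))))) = -0.05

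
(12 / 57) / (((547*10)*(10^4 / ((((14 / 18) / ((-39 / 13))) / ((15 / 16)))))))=-14 / 13153640625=-0.00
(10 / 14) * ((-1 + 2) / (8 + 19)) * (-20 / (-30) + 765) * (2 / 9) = 22970 / 5103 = 4.50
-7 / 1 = -7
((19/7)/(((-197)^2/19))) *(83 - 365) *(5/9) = -169670/814989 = -0.21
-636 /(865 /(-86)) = 54696 /865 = 63.23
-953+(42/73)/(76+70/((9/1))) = -26227324/27521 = -952.99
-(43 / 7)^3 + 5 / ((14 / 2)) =-79262 / 343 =-231.08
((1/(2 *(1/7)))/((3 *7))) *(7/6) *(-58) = -203/18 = -11.28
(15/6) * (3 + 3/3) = 10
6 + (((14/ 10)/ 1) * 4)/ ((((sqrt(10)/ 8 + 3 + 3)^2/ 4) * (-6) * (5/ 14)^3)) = 78675968 * sqrt(10)/ 822255625 + 9111345314/ 2466766875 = 4.00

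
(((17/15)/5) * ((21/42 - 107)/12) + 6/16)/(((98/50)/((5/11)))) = -2455/6468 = -0.38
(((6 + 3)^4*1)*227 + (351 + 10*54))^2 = 2220809296644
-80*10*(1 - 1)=0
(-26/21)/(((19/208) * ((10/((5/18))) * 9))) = -1352/32319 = -0.04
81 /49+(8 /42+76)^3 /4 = 1024015309 /9261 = 110572.87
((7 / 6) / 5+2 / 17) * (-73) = -13067 / 510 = -25.62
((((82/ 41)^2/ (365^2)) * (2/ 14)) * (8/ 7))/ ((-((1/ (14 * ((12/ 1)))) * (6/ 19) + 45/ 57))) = -2432/ 392614075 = -0.00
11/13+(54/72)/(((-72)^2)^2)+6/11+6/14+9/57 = 1348028467787/681485156352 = 1.98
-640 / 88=-7.27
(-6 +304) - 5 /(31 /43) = 9023 /31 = 291.06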